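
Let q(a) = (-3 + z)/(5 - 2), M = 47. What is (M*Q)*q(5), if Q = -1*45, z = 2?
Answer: 705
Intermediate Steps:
q(a) = -⅓ (q(a) = (-3 + 2)/(5 - 2) = -1/3 = -1*⅓ = -⅓)
Q = -45
(M*Q)*q(5) = (47*(-45))*(-⅓) = -2115*(-⅓) = 705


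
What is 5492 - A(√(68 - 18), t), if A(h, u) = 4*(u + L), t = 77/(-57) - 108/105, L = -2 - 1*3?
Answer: 11015428/1995 ≈ 5521.5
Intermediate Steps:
L = -5 (L = -2 - 3 = -5)
t = -4747/1995 (t = 77*(-1/57) - 108*1/105 = -77/57 - 36/35 = -4747/1995 ≈ -2.3794)
A(h, u) = -20 + 4*u (A(h, u) = 4*(u - 5) = 4*(-5 + u) = -20 + 4*u)
5492 - A(√(68 - 18), t) = 5492 - (-20 + 4*(-4747/1995)) = 5492 - (-20 - 18988/1995) = 5492 - 1*(-58888/1995) = 5492 + 58888/1995 = 11015428/1995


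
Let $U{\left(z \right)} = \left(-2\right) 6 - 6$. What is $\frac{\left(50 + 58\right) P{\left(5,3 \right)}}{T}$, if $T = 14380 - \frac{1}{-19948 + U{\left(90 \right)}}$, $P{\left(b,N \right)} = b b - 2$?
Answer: $\frac{49595544}{287111081} \approx 0.17274$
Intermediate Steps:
$U{\left(z \right)} = -18$ ($U{\left(z \right)} = -12 - 6 = -18$)
$P{\left(b,N \right)} = -2 + b^{2}$ ($P{\left(b,N \right)} = b^{2} - 2 = -2 + b^{2}$)
$T = \frac{287111081}{19966}$ ($T = 14380 - \frac{1}{-19948 - 18} = 14380 - \frac{1}{-19966} = 14380 - - \frac{1}{19966} = 14380 + \frac{1}{19966} = \frac{287111081}{19966} \approx 14380.0$)
$\frac{\left(50 + 58\right) P{\left(5,3 \right)}}{T} = \frac{\left(50 + 58\right) \left(-2 + 5^{2}\right)}{\frac{287111081}{19966}} = 108 \left(-2 + 25\right) \frac{19966}{287111081} = 108 \cdot 23 \cdot \frac{19966}{287111081} = 2484 \cdot \frac{19966}{287111081} = \frac{49595544}{287111081}$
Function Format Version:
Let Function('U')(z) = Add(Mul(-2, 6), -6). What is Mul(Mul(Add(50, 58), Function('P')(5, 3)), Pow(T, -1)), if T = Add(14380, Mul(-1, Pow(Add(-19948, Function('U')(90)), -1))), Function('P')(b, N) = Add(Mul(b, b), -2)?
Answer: Rational(49595544, 287111081) ≈ 0.17274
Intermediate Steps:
Function('U')(z) = -18 (Function('U')(z) = Add(-12, -6) = -18)
Function('P')(b, N) = Add(-2, Pow(b, 2)) (Function('P')(b, N) = Add(Pow(b, 2), -2) = Add(-2, Pow(b, 2)))
T = Rational(287111081, 19966) (T = Add(14380, Mul(-1, Pow(Add(-19948, -18), -1))) = Add(14380, Mul(-1, Pow(-19966, -1))) = Add(14380, Mul(-1, Rational(-1, 19966))) = Add(14380, Rational(1, 19966)) = Rational(287111081, 19966) ≈ 14380.)
Mul(Mul(Add(50, 58), Function('P')(5, 3)), Pow(T, -1)) = Mul(Mul(Add(50, 58), Add(-2, Pow(5, 2))), Pow(Rational(287111081, 19966), -1)) = Mul(Mul(108, Add(-2, 25)), Rational(19966, 287111081)) = Mul(Mul(108, 23), Rational(19966, 287111081)) = Mul(2484, Rational(19966, 287111081)) = Rational(49595544, 287111081)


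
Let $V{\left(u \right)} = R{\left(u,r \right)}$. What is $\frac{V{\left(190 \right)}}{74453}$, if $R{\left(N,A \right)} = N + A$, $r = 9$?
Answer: $\frac{199}{74453} \approx 0.0026728$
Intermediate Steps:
$R{\left(N,A \right)} = A + N$
$V{\left(u \right)} = 9 + u$
$\frac{V{\left(190 \right)}}{74453} = \frac{9 + 190}{74453} = 199 \cdot \frac{1}{74453} = \frac{199}{74453}$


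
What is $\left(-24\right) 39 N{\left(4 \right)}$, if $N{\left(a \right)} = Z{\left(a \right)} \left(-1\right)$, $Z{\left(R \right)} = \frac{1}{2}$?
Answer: $468$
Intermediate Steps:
$Z{\left(R \right)} = \frac{1}{2}$
$N{\left(a \right)} = - \frac{1}{2}$ ($N{\left(a \right)} = \frac{1}{2} \left(-1\right) = - \frac{1}{2}$)
$\left(-24\right) 39 N{\left(4 \right)} = \left(-24\right) 39 \left(- \frac{1}{2}\right) = \left(-936\right) \left(- \frac{1}{2}\right) = 468$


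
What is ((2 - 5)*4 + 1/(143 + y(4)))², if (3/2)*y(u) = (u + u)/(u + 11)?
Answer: 5985652689/41615401 ≈ 143.83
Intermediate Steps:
y(u) = 4*u/(3*(11 + u)) (y(u) = 2*((u + u)/(u + 11))/3 = 2*((2*u)/(11 + u))/3 = 2*(2*u/(11 + u))/3 = 4*u/(3*(11 + u)))
((2 - 5)*4 + 1/(143 + y(4)))² = ((2 - 5)*4 + 1/(143 + (4/3)*4/(11 + 4)))² = (-3*4 + 1/(143 + (4/3)*4/15))² = (-12 + 1/(143 + (4/3)*4*(1/15)))² = (-12 + 1/(143 + 16/45))² = (-12 + 1/(6451/45))² = (-12 + 45/6451)² = (-77367/6451)² = 5985652689/41615401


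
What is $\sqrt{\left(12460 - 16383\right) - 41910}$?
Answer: $i \sqrt{45833} \approx 214.09 i$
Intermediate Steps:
$\sqrt{\left(12460 - 16383\right) - 41910} = \sqrt{-3923 - 41910} = \sqrt{-45833} = i \sqrt{45833}$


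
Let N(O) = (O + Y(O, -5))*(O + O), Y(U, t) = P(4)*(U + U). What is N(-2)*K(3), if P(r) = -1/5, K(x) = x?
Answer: 72/5 ≈ 14.400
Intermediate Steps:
P(r) = -⅕ (P(r) = -1*⅕ = -⅕)
Y(U, t) = -2*U/5 (Y(U, t) = -(U + U)/5 = -2*U/5)
N(O) = 6*O²/5 (N(O) = (O - 2*O/5)*(O + O) = (3*O/5)*(2*O) = 6*O²/5)
N(-2)*K(3) = ((6/5)*(-2)²)*3 = ((6/5)*4)*3 = (24/5)*3 = 72/5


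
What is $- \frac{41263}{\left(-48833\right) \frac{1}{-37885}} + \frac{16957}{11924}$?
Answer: $- \frac{18639350093439}{582284692} \approx -32011.0$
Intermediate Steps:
$- \frac{41263}{\left(-48833\right) \frac{1}{-37885}} + \frac{16957}{11924} = - \frac{41263}{\left(-48833\right) \left(- \frac{1}{37885}\right)} + 16957 \cdot \frac{1}{11924} = - \frac{41263}{\frac{48833}{37885}} + \frac{16957}{11924} = \left(-41263\right) \frac{37885}{48833} + \frac{16957}{11924} = - \frac{1563248755}{48833} + \frac{16957}{11924} = - \frac{18639350093439}{582284692}$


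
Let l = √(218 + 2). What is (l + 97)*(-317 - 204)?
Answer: -50537 - 1042*√55 ≈ -58265.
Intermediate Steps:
l = 2*√55 (l = √220 = 2*√55 ≈ 14.832)
(l + 97)*(-317 - 204) = (2*√55 + 97)*(-317 - 204) = (97 + 2*√55)*(-521) = -50537 - 1042*√55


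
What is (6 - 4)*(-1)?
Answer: -2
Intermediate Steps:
(6 - 4)*(-1) = 2*(-1) = -2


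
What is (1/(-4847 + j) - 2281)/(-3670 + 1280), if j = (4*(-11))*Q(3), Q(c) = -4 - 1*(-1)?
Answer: 5377458/5634425 ≈ 0.95439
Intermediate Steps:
Q(c) = -3 (Q(c) = -4 + 1 = -3)
j = 132 (j = (4*(-11))*(-3) = -44*(-3) = 132)
(1/(-4847 + j) - 2281)/(-3670 + 1280) = (1/(-4847 + 132) - 2281)/(-3670 + 1280) = (1/(-4715) - 2281)/(-2390) = (-1/4715 - 2281)*(-1/2390) = -10754916/4715*(-1/2390) = 5377458/5634425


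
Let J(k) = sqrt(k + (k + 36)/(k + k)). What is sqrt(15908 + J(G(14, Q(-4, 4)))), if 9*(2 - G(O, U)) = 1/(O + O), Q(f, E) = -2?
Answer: sqrt(7099865691408 + 21126*sqrt(5138755139))/21126 ≈ 126.14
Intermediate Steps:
G(O, U) = 2 - 1/(18*O) (G(O, U) = 2 - 1/(9*(O + O)) = 2 - 1/(2*O)/9 = 2 - 1/(18*O))
J(k) = sqrt(k + (36 + k)/(2*k)) (J(k) = sqrt(k + (36 + k)/((2*k))) = sqrt(k + (36 + k)*(1/(2*k))) = sqrt(k + (36 + k)/(2*k)))
sqrt(15908 + J(G(14, Q(-4, 4)))) = sqrt(15908 + sqrt(2 + 4*(2 - 1/18/14) + 72/(2 - 1/18/14))/2) = sqrt(15908 + sqrt(2 + 4*(2 - 1/18*1/14) + 72/(2 - 1/18*1/14))/2) = sqrt(15908 + sqrt(2 + 4*(2 - 1/252) + 72/(2 - 1/252))/2) = sqrt(15908 + sqrt(2 + 4*(503/252) + 72/(503/252))/2) = sqrt(15908 + sqrt(2 + 503/63 + 72*(252/503))/2) = sqrt(15908 + sqrt(2 + 503/63 + 18144/503)/2) = sqrt(15908 + sqrt(1459459/31689)/2) = sqrt(15908 + (sqrt(5138755139)/10563)/2) = sqrt(15908 + sqrt(5138755139)/21126)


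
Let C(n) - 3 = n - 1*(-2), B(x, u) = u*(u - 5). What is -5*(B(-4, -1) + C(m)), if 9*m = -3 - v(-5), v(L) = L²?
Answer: -355/9 ≈ -39.444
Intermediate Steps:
B(x, u) = u*(-5 + u)
m = -28/9 (m = (-3 - 1*(-5)²)/9 = (-3 - 1*25)/9 = (-3 - 25)/9 = (⅑)*(-28) = -28/9 ≈ -3.1111)
C(n) = 5 + n (C(n) = 3 + (n - 1*(-2)) = 3 + (n + 2) = 3 + (2 + n) = 5 + n)
-5*(B(-4, -1) + C(m)) = -5*(-(-5 - 1) + (5 - 28/9)) = -5*(-1*(-6) + 17/9) = -5*(6 + 17/9) = -5*71/9 = -355/9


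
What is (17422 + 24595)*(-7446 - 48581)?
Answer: -2354086459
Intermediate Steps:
(17422 + 24595)*(-7446 - 48581) = 42017*(-56027) = -2354086459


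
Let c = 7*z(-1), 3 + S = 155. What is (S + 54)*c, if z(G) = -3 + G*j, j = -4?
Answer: 1442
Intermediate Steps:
S = 152 (S = -3 + 155 = 152)
z(G) = -3 - 4*G (z(G) = -3 + G*(-4) = -3 - 4*G)
c = 7 (c = 7*(-3 - 4*(-1)) = 7*(-3 + 4) = 7*1 = 7)
(S + 54)*c = (152 + 54)*7 = 206*7 = 1442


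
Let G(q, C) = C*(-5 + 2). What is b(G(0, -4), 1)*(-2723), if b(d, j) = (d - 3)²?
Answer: -220563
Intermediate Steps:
G(q, C) = -3*C (G(q, C) = C*(-3) = -3*C)
b(d, j) = (-3 + d)²
b(G(0, -4), 1)*(-2723) = (-3 - 3*(-4))²*(-2723) = (-3 + 12)²*(-2723) = 9²*(-2723) = 81*(-2723) = -220563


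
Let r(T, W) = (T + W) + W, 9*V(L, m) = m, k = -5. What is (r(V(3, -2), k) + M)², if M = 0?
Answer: 8464/81 ≈ 104.49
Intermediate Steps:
V(L, m) = m/9
r(T, W) = T + 2*W
(r(V(3, -2), k) + M)² = (((⅑)*(-2) + 2*(-5)) + 0)² = ((-2/9 - 10) + 0)² = (-92/9 + 0)² = (-92/9)² = 8464/81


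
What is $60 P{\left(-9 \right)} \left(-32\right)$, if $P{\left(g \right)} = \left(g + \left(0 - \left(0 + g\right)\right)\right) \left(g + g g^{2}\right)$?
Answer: $0$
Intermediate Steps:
$P{\left(g \right)} = 0$ ($P{\left(g \right)} = \left(g + \left(0 - g\right)\right) \left(g + g^{3}\right) = \left(g - g\right) \left(g + g^{3}\right) = 0 \left(g + g^{3}\right) = 0$)
$60 P{\left(-9 \right)} \left(-32\right) = 60 \cdot 0 \left(-32\right) = 0 \left(-32\right) = 0$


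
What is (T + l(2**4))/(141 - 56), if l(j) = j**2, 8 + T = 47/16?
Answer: 803/272 ≈ 2.9522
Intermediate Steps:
T = -81/16 (T = -8 + 47/16 = -81/16 ≈ -5.0625)
(T + l(2**4))/(141 - 56) = (-81/16 + (2**4)**2)/(141 - 56) = (-81/16 + 16**2)/85 = (-81/16 + 256)*(1/85) = (4015/16)*(1/85) = 803/272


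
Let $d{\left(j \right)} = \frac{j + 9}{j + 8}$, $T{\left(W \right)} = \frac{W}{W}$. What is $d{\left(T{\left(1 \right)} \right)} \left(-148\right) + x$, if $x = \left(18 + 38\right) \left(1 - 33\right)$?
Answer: $- \frac{17608}{9} \approx -1956.4$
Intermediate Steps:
$T{\left(W \right)} = 1$
$d{\left(j \right)} = \frac{9 + j}{8 + j}$
$x = -1792$ ($x = 56 \left(-32\right) = -1792$)
$d{\left(T{\left(1 \right)} \right)} \left(-148\right) + x = \frac{9 + 1}{8 + 1} \left(-148\right) - 1792 = \frac{1}{9} \cdot 10 \left(-148\right) - 1792 = \frac{10}{9} \left(-148\right) - 1792 = - \frac{1480}{9} - 1792 = - \frac{17608}{9}$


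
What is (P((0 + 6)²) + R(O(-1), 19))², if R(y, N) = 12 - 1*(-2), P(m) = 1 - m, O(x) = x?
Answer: 441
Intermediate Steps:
R(y, N) = 14 (R(y, N) = 12 + 2 = 14)
(P((0 + 6)²) + R(O(-1), 19))² = ((1 - (0 + 6)²) + 14)² = ((1 - 1*6²) + 14)² = ((1 - 1*36) + 14)² = ((1 - 36) + 14)² = (-35 + 14)² = (-21)² = 441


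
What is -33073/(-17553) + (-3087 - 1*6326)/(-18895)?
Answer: 790140724/331663935 ≈ 2.3824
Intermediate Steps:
-33073/(-17553) + (-3087 - 1*6326)/(-18895) = -33073*(-1/17553) + (-3087 - 6326)*(-1/18895) = 33073/17553 - 9413*(-1/18895) = 33073/17553 + 9413/18895 = 790140724/331663935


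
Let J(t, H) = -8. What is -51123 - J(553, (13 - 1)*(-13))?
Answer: -51115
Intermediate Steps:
-51123 - J(553, (13 - 1)*(-13)) = -51123 - 1*(-8) = -51123 + 8 = -51115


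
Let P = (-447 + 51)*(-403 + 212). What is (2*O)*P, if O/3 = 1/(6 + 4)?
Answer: 226908/5 ≈ 45382.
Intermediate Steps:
O = 3/10 (O = 3/(6 + 4) = 3/10 ≈ 0.30000)
P = 75636 (P = -396*(-191) = 75636)
(2*O)*P = (2*(3/10))*75636 = (3/5)*75636 = 226908/5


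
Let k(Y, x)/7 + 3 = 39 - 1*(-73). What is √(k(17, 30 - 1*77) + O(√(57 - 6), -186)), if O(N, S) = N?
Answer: √(763 + √51) ≈ 27.751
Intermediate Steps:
k(Y, x) = 763 (k(Y, x) = -21 + 7*(39 - 1*(-73)) = -21 + 7*(39 + 73) = -21 + 7*112 = -21 + 784 = 763)
√(k(17, 30 - 1*77) + O(√(57 - 6), -186)) = √(763 + √(57 - 6)) = √(763 + √51)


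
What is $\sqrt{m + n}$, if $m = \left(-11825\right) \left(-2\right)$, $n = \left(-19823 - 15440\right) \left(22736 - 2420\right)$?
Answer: $i \sqrt{716379458} \approx 26765.0 i$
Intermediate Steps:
$n = -716403108$ ($n = \left(-35263\right) 20316 = -716403108$)
$m = 23650$
$\sqrt{m + n} = \sqrt{23650 - 716403108} = \sqrt{-716379458} = i \sqrt{716379458}$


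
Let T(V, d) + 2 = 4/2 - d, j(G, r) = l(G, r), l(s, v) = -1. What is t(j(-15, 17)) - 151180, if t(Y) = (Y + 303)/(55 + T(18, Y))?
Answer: -4232889/28 ≈ -1.5117e+5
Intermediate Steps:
j(G, r) = -1
T(V, d) = -d (T(V, d) = -2 + (4/2 - d) = -2 + (4*(½) - d) = -2 + (2 - d) = -d)
t(Y) = (303 + Y)/(55 - Y) (t(Y) = (Y + 303)/(55 - Y) = (303 + Y)/(55 - Y))
t(j(-15, 17)) - 151180 = (-303 - 1*(-1))/(-55 - 1) - 151180 = (-303 + 1)/(-56) - 151180 = -1/56*(-302) - 151180 = 151/28 - 151180 = -4232889/28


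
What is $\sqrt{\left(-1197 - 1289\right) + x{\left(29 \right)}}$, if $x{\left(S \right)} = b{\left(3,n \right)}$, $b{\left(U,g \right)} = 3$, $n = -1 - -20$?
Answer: $i \sqrt{2483} \approx 49.83 i$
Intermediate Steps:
$n = 19$ ($n = -1 + 20 = 19$)
$x{\left(S \right)} = 3$
$\sqrt{\left(-1197 - 1289\right) + x{\left(29 \right)}} = \sqrt{\left(-1197 - 1289\right) + 3} = \sqrt{-2486 + 3} = \sqrt{-2483} = i \sqrt{2483}$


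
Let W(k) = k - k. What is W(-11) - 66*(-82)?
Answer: 5412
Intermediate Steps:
W(k) = 0
W(-11) - 66*(-82) = 0 - 66*(-82) = 0 + 5412 = 5412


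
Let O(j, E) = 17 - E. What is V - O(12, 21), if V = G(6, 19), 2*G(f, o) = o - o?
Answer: 4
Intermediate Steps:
G(f, o) = 0 (G(f, o) = (o - o)/2 = (1/2)*0 = 0)
V = 0
V - O(12, 21) = 0 - (17 - 1*21) = 0 - (17 - 21) = 0 - 1*(-4) = 0 + 4 = 4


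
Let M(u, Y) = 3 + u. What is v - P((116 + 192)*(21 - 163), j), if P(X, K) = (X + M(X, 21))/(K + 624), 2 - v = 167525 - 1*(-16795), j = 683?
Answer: -240816157/1307 ≈ -1.8425e+5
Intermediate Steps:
v = -184318 (v = 2 - (167525 - 1*(-16795)) = 2 - (167525 + 16795) = 2 - 1*184320 = 2 - 184320 = -184318)
P(X, K) = (3 + 2*X)/(624 + K) (P(X, K) = (X + (3 + X))/(K + 624) = (3 + 2*X)/(624 + K))
v - P((116 + 192)*(21 - 163), j) = -184318 - (3 + 2*((116 + 192)*(21 - 163)))/(624 + 683) = -184318 - (3 + 2*(308*(-142)))/1307 = -184318 - (3 + 2*(-43736))/1307 = -184318 - (3 - 87472)/1307 = -184318 - (-87469)/1307 = -184318 - 1*(-87469/1307) = -184318 + 87469/1307 = -240816157/1307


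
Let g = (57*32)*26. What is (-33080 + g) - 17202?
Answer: -2858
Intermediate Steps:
g = 47424 (g = 1824*26 = 47424)
(-33080 + g) - 17202 = (-33080 + 47424) - 17202 = 14344 - 17202 = -2858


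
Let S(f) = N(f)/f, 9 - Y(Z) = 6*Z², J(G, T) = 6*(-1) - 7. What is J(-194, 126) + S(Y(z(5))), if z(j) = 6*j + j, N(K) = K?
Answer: -12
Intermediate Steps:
J(G, T) = -13 (J(G, T) = -6 - 7 = -13)
z(j) = 7*j
Y(Z) = 9 - 6*Z²
S(f) = 1 (S(f) = f/f = 1)
J(-194, 126) + S(Y(z(5))) = -13 + 1 = -12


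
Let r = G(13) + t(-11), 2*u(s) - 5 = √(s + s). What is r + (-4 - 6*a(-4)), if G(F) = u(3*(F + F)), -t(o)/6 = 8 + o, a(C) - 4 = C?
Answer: 33/2 + √39 ≈ 22.745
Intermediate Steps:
a(C) = 4 + C
u(s) = 5/2 + √2*√s/2 (u(s) = 5/2 + √(s + s)/2 = 5/2 + √(2*s)/2 = 5/2 + (√2*√s)/2 = 5/2 + √2*√s/2)
t(o) = -48 - 6*o (t(o) = -6*(8 + o) = -48 - 6*o)
G(F) = 5/2 + √3*√F (G(F) = 5/2 + √2*√(3*(F + F))/2 = 5/2 + √2*√(3*(2*F))/2 = 5/2 + √2*√(6*F)/2 = 5/2 + √2*(√6*√F)/2 = 5/2 + √3*√F)
r = 41/2 + √39 (r = (5/2 + √3*√13) + (-48 - 6*(-11)) = (5/2 + √39) + (-48 + 66) = (5/2 + √39) + 18 = 41/2 + √39 ≈ 26.745)
r + (-4 - 6*a(-4)) = (41/2 + √39) + (-4 - 6*(4 - 4)) = (41/2 + √39) + (-4 - 6*0) = (41/2 + √39) + (-4 + 0) = (41/2 + √39) - 4 = 33/2 + √39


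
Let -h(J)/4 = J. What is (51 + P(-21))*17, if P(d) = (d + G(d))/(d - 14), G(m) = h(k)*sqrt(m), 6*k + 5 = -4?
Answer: 4386/5 - 102*I*sqrt(21)/35 ≈ 877.2 - 13.355*I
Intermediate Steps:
k = -3/2 (k = -5/6 + (1/6)*(-4) = -5/6 - 2/3 = -3/2 ≈ -1.5000)
h(J) = -4*J
G(m) = 6*sqrt(m) (G(m) = (-4*(-3/2))*sqrt(m) = 6*sqrt(m))
P(d) = (d + 6*sqrt(d))/(-14 + d) (P(d) = (d + 6*sqrt(d))/(d - 14) = (d + 6*sqrt(d))/(-14 + d))
(51 + P(-21))*17 = (51 + (-21 + 6*sqrt(-21))/(-14 - 21))*17 = (51 + (-21 + 6*(I*sqrt(21)))/(-35))*17 = (51 - (-21 + 6*I*sqrt(21))/35)*17 = (51 + (3/5 - 6*I*sqrt(21)/35))*17 = (258/5 - 6*I*sqrt(21)/35)*17 = 4386/5 - 102*I*sqrt(21)/35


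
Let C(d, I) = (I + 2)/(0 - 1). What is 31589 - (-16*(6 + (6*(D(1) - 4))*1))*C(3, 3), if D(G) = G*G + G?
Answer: 32069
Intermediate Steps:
D(G) = G + G² (D(G) = G² + G = G + G²)
C(d, I) = -2 - I (C(d, I) = (2 + I)/(-1) = (2 + I)*(-1) = -2 - I)
31589 - (-16*(6 + (6*(D(1) - 4))*1))*C(3, 3) = 31589 - (-16*(6 + (6*(1*(1 + 1) - 4))*1))*(-2 - 1*3) = 31589 - (-16*(6 + (6*(1*2 - 4))*1))*(-2 - 3) = 31589 - (-16*(6 + (6*(2 - 4))*1))*(-5) = 31589 - (-16*(6 + (6*(-2))*1))*(-5) = 31589 - (-16*(6 - 12*1))*(-5) = 31589 - (-16*(6 - 12))*(-5) = 31589 - (-16*(-6))*(-5) = 31589 - 96*(-5) = 31589 - 1*(-480) = 31589 + 480 = 32069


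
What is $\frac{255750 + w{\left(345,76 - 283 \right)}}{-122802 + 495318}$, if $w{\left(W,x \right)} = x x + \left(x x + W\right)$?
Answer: $\frac{113931}{124172} \approx 0.91753$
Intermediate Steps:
$w{\left(W,x \right)} = W + 2 x^{2}$ ($w{\left(W,x \right)} = x^{2} + \left(x^{2} + W\right) = x^{2} + \left(W + x^{2}\right) = W + 2 x^{2}$)
$\frac{255750 + w{\left(345,76 - 283 \right)}}{-122802 + 495318} = \frac{255750 + \left(345 + 2 \left(76 - 283\right)^{2}\right)}{-122802 + 495318} = \frac{255750 + \left(345 + 2 \left(76 - 283\right)^{2}\right)}{372516} = \left(255750 + \left(345 + 2 \left(-207\right)^{2}\right)\right) \frac{1}{372516} = \left(255750 + \left(345 + 2 \cdot 42849\right)\right) \frac{1}{372516} = \left(255750 + \left(345 + 85698\right)\right) \frac{1}{372516} = \left(255750 + 86043\right) \frac{1}{372516} = 341793 \cdot \frac{1}{372516} = \frac{113931}{124172}$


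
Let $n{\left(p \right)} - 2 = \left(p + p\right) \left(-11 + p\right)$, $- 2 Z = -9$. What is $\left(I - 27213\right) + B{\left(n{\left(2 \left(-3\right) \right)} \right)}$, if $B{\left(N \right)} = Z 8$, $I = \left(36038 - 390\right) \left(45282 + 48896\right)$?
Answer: $3357230167$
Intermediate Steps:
$Z = \frac{9}{2}$ ($Z = \left(- \frac{1}{2}\right) \left(-9\right) = \frac{9}{2} \approx 4.5$)
$n{\left(p \right)} = 2 + 2 p \left(-11 + p\right)$ ($n{\left(p \right)} = 2 + \left(p + p\right) \left(-11 + p\right) = 2 + 2 p \left(-11 + p\right)$)
$I = 3357257344$ ($I = 35648 \cdot 94178 = 3357257344$)
$B{\left(N \right)} = 36$ ($B{\left(N \right)} = \frac{9}{2} \cdot 8 = 36$)
$\left(I - 27213\right) + B{\left(n{\left(2 \left(-3\right) \right)} \right)} = \left(3357257344 - 27213\right) + 36 = 3357230131 + 36 = 3357230167$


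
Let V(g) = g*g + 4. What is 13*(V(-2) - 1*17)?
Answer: -117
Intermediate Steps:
V(g) = 4 + g² (V(g) = g² + 4 = 4 + g²)
13*(V(-2) - 1*17) = 13*((4 + (-2)²) - 1*17) = 13*((4 + 4) - 17) = 13*(8 - 17) = 13*(-9) = -117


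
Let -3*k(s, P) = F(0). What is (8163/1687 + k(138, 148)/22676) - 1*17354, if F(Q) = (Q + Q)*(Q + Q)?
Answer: -29268035/1687 ≈ -17349.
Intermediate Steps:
F(Q) = 4*Q**2 (F(Q) = (2*Q)*(2*Q) = 4*Q**2)
k(s, P) = 0 (k(s, P) = -4*0**2/3 = -4*0/3 = -1/3*0 = 0)
(8163/1687 + k(138, 148)/22676) - 1*17354 = (8163/1687 + 0/22676) - 1*17354 = (8163*(1/1687) + 0*(1/22676)) - 17354 = (8163/1687 + 0) - 17354 = 8163/1687 - 17354 = -29268035/1687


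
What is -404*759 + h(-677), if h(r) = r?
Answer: -307313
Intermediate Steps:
-404*759 + h(-677) = -404*759 - 677 = -306636 - 677 = -307313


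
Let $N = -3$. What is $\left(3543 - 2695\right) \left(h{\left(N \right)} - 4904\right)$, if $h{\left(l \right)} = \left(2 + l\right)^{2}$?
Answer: $-4157744$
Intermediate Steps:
$\left(3543 - 2695\right) \left(h{\left(N \right)} - 4904\right) = \left(3543 - 2695\right) \left(\left(2 - 3\right)^{2} - 4904\right) = 848 \left(\left(-1\right)^{2} - 4904\right) = 848 \left(1 - 4904\right) = 848 \left(-4903\right) = -4157744$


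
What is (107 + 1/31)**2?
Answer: 11009124/961 ≈ 11456.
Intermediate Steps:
(107 + 1/31)**2 = (3318/31)**2 = 11009124/961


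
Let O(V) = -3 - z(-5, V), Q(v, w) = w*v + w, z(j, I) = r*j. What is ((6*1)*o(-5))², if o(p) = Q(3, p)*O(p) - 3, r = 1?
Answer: 66564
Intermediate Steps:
z(j, I) = j (z(j, I) = 1*j = j)
Q(v, w) = w + v*w (Q(v, w) = v*w + w = w + v*w)
O(V) = 2 (O(V) = -3 - 1*(-5) = -3 + 5 = 2)
o(p) = -3 + 8*p (o(p) = (p*(1 + 3))*2 - 3 = (p*4)*2 - 3 = (4*p)*2 - 3 = 8*p - 3 = -3 + 8*p)
((6*1)*o(-5))² = ((6*1)*(-3 + 8*(-5)))² = (6*(-3 - 40))² = (6*(-43))² = (-258)² = 66564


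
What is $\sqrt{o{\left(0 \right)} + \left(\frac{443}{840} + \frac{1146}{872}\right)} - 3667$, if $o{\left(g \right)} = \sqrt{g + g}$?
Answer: $-3667 + \frac{\sqrt{3859643130}}{45780} \approx -3665.6$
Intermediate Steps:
$o{\left(g \right)} = \sqrt{2} \sqrt{g}$ ($o{\left(g \right)} = \sqrt{2 g} = \sqrt{2} \sqrt{g}$)
$\sqrt{o{\left(0 \right)} + \left(\frac{443}{840} + \frac{1146}{872}\right)} - 3667 = \sqrt{\sqrt{2} \sqrt{0} + \left(\frac{443}{840} + \frac{1146}{872}\right)} - 3667 = \sqrt{\sqrt{2} \cdot 0 + \left(443 \cdot \frac{1}{840} + 1146 \cdot \frac{1}{872}\right)} - 3667 = \sqrt{0 + \left(\frac{443}{840} + \frac{573}{436}\right)} - 3667 = \sqrt{0 + \frac{168617}{91560}} - 3667 = \sqrt{\frac{168617}{91560}} - 3667 = \frac{\sqrt{3859643130}}{45780} - 3667 = -3667 + \frac{\sqrt{3859643130}}{45780}$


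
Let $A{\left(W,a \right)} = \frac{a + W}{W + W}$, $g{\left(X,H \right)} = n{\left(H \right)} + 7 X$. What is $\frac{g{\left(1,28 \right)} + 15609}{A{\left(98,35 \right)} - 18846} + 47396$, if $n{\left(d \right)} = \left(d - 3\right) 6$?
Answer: $\frac{25008958476}{527669} \approx 47395.0$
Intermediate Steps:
$n{\left(d \right)} = -18 + 6 d$ ($n{\left(d \right)} = \left(-3 + d\right) 6 = -18 + 6 d$)
$g{\left(X,H \right)} = -18 + 6 H + 7 X$ ($g{\left(X,H \right)} = \left(-18 + 6 H\right) + 7 X = -18 + 6 H + 7 X$)
$A{\left(W,a \right)} = \frac{W + a}{2 W}$
$\frac{g{\left(1,28 \right)} + 15609}{A{\left(98,35 \right)} - 18846} + 47396 = \frac{\left(-18 + 6 \cdot 28 + 7 \cdot 1\right) + 15609}{\frac{98 + 35}{2 \cdot 98} - 18846} + 47396 = \frac{\left(-18 + 168 + 7\right) + 15609}{\frac{1}{2} \cdot \frac{1}{98} \cdot 133 - 18846} + 47396 = \frac{157 + 15609}{\frac{19}{28} - 18846} + 47396 = \frac{15766}{- \frac{527669}{28}} + 47396 = 15766 \left(- \frac{28}{527669}\right) + 47396 = - \frac{441448}{527669} + 47396 = \frac{25008958476}{527669}$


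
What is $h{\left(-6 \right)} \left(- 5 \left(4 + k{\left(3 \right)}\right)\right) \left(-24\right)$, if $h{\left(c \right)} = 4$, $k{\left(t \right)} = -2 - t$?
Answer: $-480$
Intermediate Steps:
$h{\left(-6 \right)} \left(- 5 \left(4 + k{\left(3 \right)}\right)\right) \left(-24\right) = 4 \left(- 5 \left(4 - 5\right)\right) \left(-24\right) = 4 \left(\left(-5\right) \left(-1\right)\right) \left(-24\right) = 4 \cdot 5 \left(-24\right) = 20 \left(-24\right) = -480$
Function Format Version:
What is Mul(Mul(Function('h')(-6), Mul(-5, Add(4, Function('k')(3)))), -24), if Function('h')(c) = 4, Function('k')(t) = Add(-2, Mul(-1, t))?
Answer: -480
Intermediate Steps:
Mul(Mul(Function('h')(-6), Mul(-5, Add(4, Function('k')(3)))), -24) = Mul(Mul(4, Mul(-5, Add(4, Add(-2, Mul(-1, 3))))), -24) = Mul(Mul(4, Mul(-5, Add(4, Add(-2, -3)))), -24) = Mul(Mul(4, Mul(-5, Add(4, -5))), -24) = Mul(Mul(4, Mul(-5, -1)), -24) = Mul(Mul(4, 5), -24) = Mul(20, -24) = -480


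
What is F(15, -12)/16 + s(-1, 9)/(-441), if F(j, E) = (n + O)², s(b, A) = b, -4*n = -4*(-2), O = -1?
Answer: 3985/7056 ≈ 0.56477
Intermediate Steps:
n = -2 (n = -(-1)*(-2) = -¼*8 = -2)
F(j, E) = 9 (F(j, E) = (-2 - 1)² = (-3)² = 9)
F(15, -12)/16 + s(-1, 9)/(-441) = 9/16 - 1/(-441) = 9*(1/16) - 1*(-1/441) = 9/16 + 1/441 = 3985/7056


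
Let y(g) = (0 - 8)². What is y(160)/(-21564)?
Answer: -16/5391 ≈ -0.0029679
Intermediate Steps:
y(g) = 64 (y(g) = (-8)² = 64)
y(160)/(-21564) = 64/(-21564) = 64*(-1/21564) = -16/5391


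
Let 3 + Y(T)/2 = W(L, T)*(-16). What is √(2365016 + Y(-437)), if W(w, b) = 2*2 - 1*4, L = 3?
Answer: √2365010 ≈ 1537.9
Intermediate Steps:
W(w, b) = 0 (W(w, b) = 4 - 4 = 0)
Y(T) = -6 (Y(T) = -6 + 2*(0*(-16)) = -6 + 2*0 = -6 + 0 = -6)
√(2365016 + Y(-437)) = √(2365016 - 6) = √2365010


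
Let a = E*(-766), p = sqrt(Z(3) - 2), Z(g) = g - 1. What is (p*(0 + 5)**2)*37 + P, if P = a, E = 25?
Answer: -19150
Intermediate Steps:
Z(g) = -1 + g
p = 0 (p = sqrt((-1 + 3) - 2) = sqrt(2 - 2) = sqrt(0) = 0)
a = -19150 (a = 25*(-766) = -19150)
P = -19150
(p*(0 + 5)**2)*37 + P = (0*(0 + 5)**2)*37 - 19150 = (0*5**2)*37 - 19150 = (0*25)*37 - 19150 = 0*37 - 19150 = 0 - 19150 = -19150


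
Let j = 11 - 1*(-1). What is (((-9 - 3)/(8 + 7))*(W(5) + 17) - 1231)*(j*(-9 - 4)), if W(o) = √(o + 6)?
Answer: 970788/5 + 624*√11/5 ≈ 1.9457e+5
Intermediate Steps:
j = 12 (j = 11 + 1 = 12)
W(o) = √(6 + o)
(((-9 - 3)/(8 + 7))*(W(5) + 17) - 1231)*(j*(-9 - 4)) = (((-9 - 3)/(8 + 7))*(√(6 + 5) + 17) - 1231)*(12*(-9 - 4)) = ((-12/15)*(√11 + 17) - 1231)*(12*(-13)) = ((-12*1/15)*(17 + √11) - 1231)*(-156) = (-4*(17 + √11)/5 - 1231)*(-156) = ((-68/5 - 4*√11/5) - 1231)*(-156) = (-6223/5 - 4*√11/5)*(-156) = 970788/5 + 624*√11/5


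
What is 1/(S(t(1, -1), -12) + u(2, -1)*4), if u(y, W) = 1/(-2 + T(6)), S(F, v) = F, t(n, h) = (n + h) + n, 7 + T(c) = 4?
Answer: 5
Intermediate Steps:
T(c) = -3 (T(c) = -7 + 4 = -3)
t(n, h) = h + 2*n (t(n, h) = (h + n) + n = h + 2*n)
u(y, W) = -1/5 (u(y, W) = 1/(-2 - 3) = 1/(-5) = -1/5)
1/(S(t(1, -1), -12) + u(2, -1)*4) = 1/((-1 + 2*1) - 1/5*4) = 1/((-1 + 2) - 4/5) = 1/(1 - 4/5) = 1/(1/5) = 5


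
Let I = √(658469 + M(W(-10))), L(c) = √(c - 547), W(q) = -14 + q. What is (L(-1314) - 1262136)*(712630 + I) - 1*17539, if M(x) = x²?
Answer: -17539 - (712630 + √659045)*(1262136 - I*√1861) ≈ -9.0046e+11 + 3.0777e+7*I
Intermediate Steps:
L(c) = √(-547 + c)
I = √659045 (I = √(658469 + (-14 - 10)²) = √(658469 + (-24)²) = √(658469 + 576) = √659045 ≈ 811.82)
(L(-1314) - 1262136)*(712630 + I) - 1*17539 = (√(-547 - 1314) - 1262136)*(712630 + √659045) - 1*17539 = (√(-1861) - 1262136)*(712630 + √659045) - 17539 = (I*√1861 - 1262136)*(712630 + √659045) - 17539 = (-1262136 + I*√1861)*(712630 + √659045) - 17539 = -17539 + (-1262136 + I*√1861)*(712630 + √659045)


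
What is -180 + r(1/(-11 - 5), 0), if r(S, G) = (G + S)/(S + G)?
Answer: -179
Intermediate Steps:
r(S, G) = 1 (r(S, G) = (G + S)/(G + S) = 1)
-180 + r(1/(-11 - 5), 0) = -180 + 1 = -179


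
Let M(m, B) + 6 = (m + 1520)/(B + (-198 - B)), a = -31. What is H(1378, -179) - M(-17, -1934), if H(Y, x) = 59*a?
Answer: -39939/22 ≈ -1815.4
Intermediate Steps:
H(Y, x) = -1829 (H(Y, x) = 59*(-31) = -1829)
M(m, B) = -1354/99 - m/198 (M(m, B) = -6 + (m + 1520)/(B + (-198 - B)) = -6 + (1520 + m)/(-198) = -6 + (1520 + m)*(-1/198) = -6 + (-760/99 - m/198) = -1354/99 - m/198)
H(1378, -179) - M(-17, -1934) = -1829 - (-1354/99 - 1/198*(-17)) = -1829 - (-1354/99 + 17/198) = -1829 - 1*(-299/22) = -1829 + 299/22 = -39939/22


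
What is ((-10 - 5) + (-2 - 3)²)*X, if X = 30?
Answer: 300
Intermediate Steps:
((-10 - 5) + (-2 - 3)²)*X = ((-10 - 5) + (-2 - 3)²)*30 = (-15 + (-5)²)*30 = (-15 + 25)*30 = 10*30 = 300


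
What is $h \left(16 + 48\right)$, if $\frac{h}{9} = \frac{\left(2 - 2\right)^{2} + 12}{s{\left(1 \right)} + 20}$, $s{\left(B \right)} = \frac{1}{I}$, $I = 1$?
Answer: $\frac{2304}{7} \approx 329.14$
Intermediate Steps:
$s{\left(B \right)} = 1$ ($s{\left(B \right)} = 1^{-1} = 1$)
$h = \frac{36}{7}$ ($h = 9 \frac{\left(2 - 2\right)^{2} + 12}{1 + 20} = 9 \frac{0^{2} + 12}{21} = 9 \left(0 + 12\right) \frac{1}{21} = 9 \cdot 12 \cdot \frac{1}{21} = 9 \cdot \frac{4}{7} = \frac{36}{7} \approx 5.1429$)
$h \left(16 + 48\right) = \frac{36 \left(16 + 48\right)}{7} = \frac{36}{7} \cdot 64 = \frac{2304}{7}$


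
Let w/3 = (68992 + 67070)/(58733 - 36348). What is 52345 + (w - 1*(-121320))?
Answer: 3887899211/22385 ≈ 1.7368e+5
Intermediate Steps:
w = 408186/22385 (w = 3*((68992 + 67070)/(58733 - 36348)) = 3*(136062/22385) = 408186/22385 ≈ 18.235)
52345 + (w - 1*(-121320)) = 52345 + (408186/22385 - 1*(-121320)) = 52345 + (408186/22385 + 121320) = 52345 + 2716156386/22385 = 3887899211/22385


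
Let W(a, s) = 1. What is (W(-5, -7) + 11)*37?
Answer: 444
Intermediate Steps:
(W(-5, -7) + 11)*37 = (1 + 11)*37 = 12*37 = 444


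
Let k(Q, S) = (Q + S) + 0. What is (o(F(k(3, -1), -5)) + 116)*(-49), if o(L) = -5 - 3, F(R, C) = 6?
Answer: -5292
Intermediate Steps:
k(Q, S) = Q + S
o(L) = -8
(o(F(k(3, -1), -5)) + 116)*(-49) = (-8 + 116)*(-49) = 108*(-49) = -5292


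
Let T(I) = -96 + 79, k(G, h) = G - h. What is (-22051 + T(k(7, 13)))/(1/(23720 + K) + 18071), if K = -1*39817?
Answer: -59204766/48481481 ≈ -1.2212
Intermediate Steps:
T(I) = -17
K = -39817
(-22051 + T(k(7, 13)))/(1/(23720 + K) + 18071) = (-22051 - 17)/(1/(23720 - 39817) + 18071) = -22068/(1/(-16097) + 18071) = -22068/(-1/16097 + 18071) = -22068/290888886/16097 = -22068*16097/290888886 = -59204766/48481481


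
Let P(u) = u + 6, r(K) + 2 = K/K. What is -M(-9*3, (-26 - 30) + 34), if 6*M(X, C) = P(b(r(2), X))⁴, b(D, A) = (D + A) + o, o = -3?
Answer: -390625/6 ≈ -65104.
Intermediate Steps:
r(K) = -1 (r(K) = -2 + K/K = -2 + 1 = -1)
b(D, A) = -3 + A + D (b(D, A) = (D + A) - 3 = (A + D) - 3 = -3 + A + D)
P(u) = 6 + u
M(X, C) = (2 + X)⁴/6 (M(X, C) = (6 + (-3 + X - 1))⁴/6 = (6 + (-4 + X))⁴/6 = (2 + X)⁴/6)
-M(-9*3, (-26 - 30) + 34) = -(2 - 9*3)⁴/6 = -(2 - 27)⁴/6 = -(-25)⁴/6 = -390625/6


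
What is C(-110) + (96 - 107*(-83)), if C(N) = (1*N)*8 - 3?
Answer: 8094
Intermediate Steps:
C(N) = -3 + 8*N (C(N) = N*8 - 3 = 8*N - 3 = -3 + 8*N)
C(-110) + (96 - 107*(-83)) = (-3 + 8*(-110)) + (96 - 107*(-83)) = (-3 - 880) + (96 + 8881) = -883 + 8977 = 8094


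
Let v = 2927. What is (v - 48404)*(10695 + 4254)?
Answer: -679835673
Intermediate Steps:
(v - 48404)*(10695 + 4254) = (2927 - 48404)*(10695 + 4254) = -45477*14949 = -679835673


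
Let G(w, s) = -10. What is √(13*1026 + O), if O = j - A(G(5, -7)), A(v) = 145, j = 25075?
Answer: 6*√1063 ≈ 195.62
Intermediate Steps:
O = 24930 (O = 25075 - 1*145 = 25075 - 145 = 24930)
√(13*1026 + O) = √(13*1026 + 24930) = √(13338 + 24930) = √38268 = 6*√1063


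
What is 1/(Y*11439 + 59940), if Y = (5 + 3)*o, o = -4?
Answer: -1/306108 ≈ -3.2668e-6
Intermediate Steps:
Y = -32 (Y = (5 + 3)*(-4) = 8*(-4) = -32)
1/(Y*11439 + 59940) = 1/(-32*11439 + 59940) = 1/(-366048 + 59940) = 1/(-306108) = -1/306108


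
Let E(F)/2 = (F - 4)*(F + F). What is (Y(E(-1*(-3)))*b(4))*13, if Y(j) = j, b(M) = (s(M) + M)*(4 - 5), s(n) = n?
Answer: 1248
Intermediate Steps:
E(F) = 4*F*(-4 + F) (E(F) = 2*((F - 4)*(F + F)) = 2*((-4 + F)*(2*F)) = 2*(2*F*(-4 + F)) = 4*F*(-4 + F))
b(M) = -2*M (b(M) = (M + M)*(4 - 5) = (2*M)*(-1) = -2*M)
(Y(E(-1*(-3)))*b(4))*13 = ((4*(-1*(-3))*(-4 - 1*(-3)))*(-2*4))*13 = ((4*3*(-4 + 3))*(-8))*13 = ((4*3*(-1))*(-8))*13 = -12*(-8)*13 = 96*13 = 1248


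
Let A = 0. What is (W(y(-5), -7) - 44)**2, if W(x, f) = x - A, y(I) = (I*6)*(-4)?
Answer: 5776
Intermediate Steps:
y(I) = -24*I (y(I) = (6*I)*(-4) = -24*I)
W(x, f) = x (W(x, f) = x - 1*0 = x + 0 = x)
(W(y(-5), -7) - 44)**2 = (-24*(-5) - 44)**2 = (120 - 44)**2 = 76**2 = 5776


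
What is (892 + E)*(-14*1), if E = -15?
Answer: -12278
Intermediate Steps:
(892 + E)*(-14*1) = (892 - 15)*(-14*1) = 877*(-14) = -12278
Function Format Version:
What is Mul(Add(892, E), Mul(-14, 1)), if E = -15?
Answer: -12278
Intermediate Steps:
Mul(Add(892, E), Mul(-14, 1)) = Mul(Add(892, -15), Mul(-14, 1)) = Mul(877, -14) = -12278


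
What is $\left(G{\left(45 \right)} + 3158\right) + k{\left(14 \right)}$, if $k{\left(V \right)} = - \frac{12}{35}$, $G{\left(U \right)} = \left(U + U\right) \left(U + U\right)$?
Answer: $\frac{394018}{35} \approx 11258.0$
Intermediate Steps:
$G{\left(U \right)} = 4 U^{2}$ ($G{\left(U \right)} = 2 U 2 U = 4 U^{2}$)
$k{\left(V \right)} = - \frac{12}{35}$ ($k{\left(V \right)} = \left(-12\right) \frac{1}{35} = - \frac{12}{35}$)
$\left(G{\left(45 \right)} + 3158\right) + k{\left(14 \right)} = \left(4 \cdot 45^{2} + 3158\right) - \frac{12}{35} = \left(4 \cdot 2025 + 3158\right) - \frac{12}{35} = \left(8100 + 3158\right) - \frac{12}{35} = 11258 - \frac{12}{35} = \frac{394018}{35}$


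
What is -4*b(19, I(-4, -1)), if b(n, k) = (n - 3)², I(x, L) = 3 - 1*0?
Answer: -1024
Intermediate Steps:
I(x, L) = 3 (I(x, L) = 3 + 0 = 3)
b(n, k) = (-3 + n)²
-4*b(19, I(-4, -1)) = -4*(-3 + 19)² = -4*16² = -4*256 = -1024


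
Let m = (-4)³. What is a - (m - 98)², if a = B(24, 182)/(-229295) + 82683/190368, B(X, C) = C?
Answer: -127282552829459/4850047840 ≈ -26244.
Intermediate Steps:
m = -64
a = 2102683501/4850047840 (a = 182/(-229295) + 82683/190368 = 182*(-1/229295) + 82683*(1/190368) = -182/229295 + 9187/21152 = 2102683501/4850047840 ≈ 0.43354)
a - (m - 98)² = 2102683501/4850047840 - (-64 - 98)² = 2102683501/4850047840 - 1*(-162)² = 2102683501/4850047840 - 1*26244 = 2102683501/4850047840 - 26244 = -127282552829459/4850047840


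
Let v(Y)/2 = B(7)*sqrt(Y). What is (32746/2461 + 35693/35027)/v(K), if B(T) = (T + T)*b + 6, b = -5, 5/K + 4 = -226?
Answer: 1234834615*I*sqrt(46)/11033785216 ≈ 0.75904*I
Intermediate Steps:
K = -1/46 (K = 5/(-4 - 226) = 5/(-230) = 5*(-1/230) = -1/46 ≈ -0.021739)
B(T) = 6 - 10*T (B(T) = (T + T)*(-5) + 6 = (2*T)*(-5) + 6 = -10*T + 6 = 6 - 10*T)
v(Y) = -128*sqrt(Y) (v(Y) = 2*((6 - 10*7)*sqrt(Y)) = 2*((6 - 70)*sqrt(Y)) = 2*(-64*sqrt(Y)) = -128*sqrt(Y))
(32746/2461 + 35693/35027)/v(K) = (32746/2461 + 35693/35027)/((-64*I*sqrt(46)/23)) = 1234834615*(I*sqrt(46)/128)/86201447 = 1234834615*I*sqrt(46)/11033785216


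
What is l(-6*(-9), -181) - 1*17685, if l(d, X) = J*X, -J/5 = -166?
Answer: -167915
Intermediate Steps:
J = 830 (J = -5*(-166) = 830)
l(d, X) = 830*X
l(-6*(-9), -181) - 1*17685 = 830*(-181) - 1*17685 = -150230 - 17685 = -167915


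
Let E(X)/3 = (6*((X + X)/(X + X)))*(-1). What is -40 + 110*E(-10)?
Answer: -2020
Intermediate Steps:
E(X) = -18 (E(X) = 3*((6*((X + X)/(X + X)))*(-1)) = 3*((6*((2*X)/((2*X))))*(-1)) = 3*((6*((2*X)*(1/(2*X))))*(-1)) = 3*((6*1)*(-1)) = 3*(6*(-1)) = 3*(-6) = -18)
-40 + 110*E(-10) = -40 + 110*(-18) = -40 - 1980 = -2020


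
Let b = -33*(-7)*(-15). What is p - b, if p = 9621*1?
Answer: 13086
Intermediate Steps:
b = -3465 (b = 231*(-15) = -3465)
p = 9621
p - b = 9621 - 1*(-3465) = 9621 + 3465 = 13086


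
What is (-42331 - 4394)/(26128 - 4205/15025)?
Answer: -20058375/11216257 ≈ -1.7883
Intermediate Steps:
(-42331 - 4394)/(26128 - 4205/15025) = -46725/(26128 - 4205*1/15025) = -46725/(26128 - 841/3005) = -46725/78513799/3005 = -46725*3005/78513799 = -20058375/11216257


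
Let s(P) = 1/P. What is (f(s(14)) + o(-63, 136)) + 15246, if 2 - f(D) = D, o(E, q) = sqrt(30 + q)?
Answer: 213471/14 + sqrt(166) ≈ 15261.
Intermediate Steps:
f(D) = 2 - D
(f(s(14)) + o(-63, 136)) + 15246 = ((2 - 1/14) + sqrt(30 + 136)) + 15246 = ((2 - 1*1/14) + sqrt(166)) + 15246 = ((2 - 1/14) + sqrt(166)) + 15246 = (27/14 + sqrt(166)) + 15246 = 213471/14 + sqrt(166)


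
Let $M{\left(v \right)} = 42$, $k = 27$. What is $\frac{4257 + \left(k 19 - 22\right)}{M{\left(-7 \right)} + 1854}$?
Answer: $\frac{1187}{474} \approx 2.5042$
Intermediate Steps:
$\frac{4257 + \left(k 19 - 22\right)}{M{\left(-7 \right)} + 1854} = \frac{4257 + \left(27 \cdot 19 - 22\right)}{42 + 1854} = \frac{4257 + \left(513 - 22\right)}{1896} = \left(4257 + 491\right) \frac{1}{1896} = 4748 \cdot \frac{1}{1896} = \frac{1187}{474}$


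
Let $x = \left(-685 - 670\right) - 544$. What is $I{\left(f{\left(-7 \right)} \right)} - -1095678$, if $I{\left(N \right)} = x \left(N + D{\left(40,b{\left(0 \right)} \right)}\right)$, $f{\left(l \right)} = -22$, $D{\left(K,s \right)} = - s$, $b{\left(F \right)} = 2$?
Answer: $1141254$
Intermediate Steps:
$x = -1899$ ($x = -1355 - 544 = -1899$)
$I{\left(N \right)} = 3798 - 1899 N$ ($I{\left(N \right)} = - 1899 \left(N - 2\right) = - 1899 \left(-2 + N\right) = 3798 - 1899 N$)
$I{\left(f{\left(-7 \right)} \right)} - -1095678 = \left(3798 - -41778\right) - -1095678 = \left(3798 + 41778\right) + 1095678 = 45576 + 1095678 = 1141254$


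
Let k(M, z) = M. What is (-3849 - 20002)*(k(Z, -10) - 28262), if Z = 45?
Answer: 673003667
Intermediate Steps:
(-3849 - 20002)*(k(Z, -10) - 28262) = (-3849 - 20002)*(45 - 28262) = -23851*(-28217) = 673003667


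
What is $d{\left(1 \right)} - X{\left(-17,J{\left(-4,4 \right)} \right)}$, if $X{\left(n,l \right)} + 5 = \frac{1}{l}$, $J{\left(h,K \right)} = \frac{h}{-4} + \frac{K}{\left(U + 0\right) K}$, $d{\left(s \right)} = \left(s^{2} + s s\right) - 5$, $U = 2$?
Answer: $\frac{4}{3} \approx 1.3333$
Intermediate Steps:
$d{\left(s \right)} = -5 + 2 s^{2}$ ($d{\left(s \right)} = \left(s^{2} + s^{2}\right) - 5 = 2 s^{2} - 5 = -5 + 2 s^{2}$)
$J{\left(h,K \right)} = \frac{1}{2} - \frac{h}{4}$ ($J{\left(h,K \right)} = \frac{h}{-4} + \frac{K}{\left(2 + 0\right) K} = h \left(- \frac{1}{4}\right) + \frac{K}{2 K} = - \frac{h}{4} + K \frac{1}{2 K} = - \frac{h}{4} + \frac{1}{2} = \frac{1}{2} - \frac{h}{4}$)
$X{\left(n,l \right)} = -5 + \frac{1}{l}$
$d{\left(1 \right)} - X{\left(-17,J{\left(-4,4 \right)} \right)} = \left(-5 + 2 \cdot 1^{2}\right) - \left(-5 + \frac{1}{\frac{1}{2} - -1}\right) = \left(-5 + 2 \cdot 1\right) - \left(-5 + \frac{1}{\frac{1}{2} + 1}\right) = \left(-5 + 2\right) - \left(-5 + \frac{1}{\frac{3}{2}}\right) = -3 - \left(-5 + \frac{2}{3}\right) = -3 - - \frac{13}{3} = -3 + \frac{13}{3} = \frac{4}{3}$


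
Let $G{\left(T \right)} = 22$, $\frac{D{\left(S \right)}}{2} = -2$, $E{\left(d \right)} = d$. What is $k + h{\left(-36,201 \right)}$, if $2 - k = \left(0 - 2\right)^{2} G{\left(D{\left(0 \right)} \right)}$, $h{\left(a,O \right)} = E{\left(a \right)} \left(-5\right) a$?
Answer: $-6566$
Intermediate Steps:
$D{\left(S \right)} = -4$ ($D{\left(S \right)} = 2 \left(-2\right) = -4$)
$h{\left(a,O \right)} = - 5 a^{2}$ ($h{\left(a,O \right)} = a \left(-5\right) a = - 5 a a = - 5 a^{2}$)
$k = -86$ ($k = 2 - \left(0 - 2\right)^{2} \cdot 22 = 2 - \left(-2\right)^{2} \cdot 22 = 2 - 4 \cdot 22 = 2 - 88 = -86$)
$k + h{\left(-36,201 \right)} = -86 - 5 \left(-36\right)^{2} = -86 - 6480 = -6566$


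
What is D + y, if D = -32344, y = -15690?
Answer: -48034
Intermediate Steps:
D + y = -32344 - 15690 = -48034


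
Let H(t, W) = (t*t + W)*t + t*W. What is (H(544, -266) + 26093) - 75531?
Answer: 160650338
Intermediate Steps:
H(t, W) = W*t + t*(W + t²) (H(t, W) = (t² + W)*t + W*t = (W + t²)*t + W*t = t*(W + t²) + W*t = W*t + t*(W + t²))
(H(544, -266) + 26093) - 75531 = (544*(544² + 2*(-266)) + 26093) - 75531 = (544*(295936 - 532) + 26093) - 75531 = (544*295404 + 26093) - 75531 = (160699776 + 26093) - 75531 = 160725869 - 75531 = 160650338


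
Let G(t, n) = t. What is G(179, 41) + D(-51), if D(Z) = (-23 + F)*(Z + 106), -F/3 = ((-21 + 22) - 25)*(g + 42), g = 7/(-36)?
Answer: 164464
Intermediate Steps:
g = -7/36 (g = 7*(-1/36) = -7/36 ≈ -0.19444)
F = 3010 (F = -3*((-21 + 22) - 25)*(-7/36 + 42) = -3*(1 - 25)*1505/36 = -(-72)*1505/36 = -3*(-3010/3) = 3010)
D(Z) = 316622 + 2987*Z (D(Z) = (-23 + 3010)*(Z + 106) = 2987*(106 + Z) = 316622 + 2987*Z)
G(179, 41) + D(-51) = 179 + (316622 + 2987*(-51)) = 179 + (316622 - 152337) = 179 + 164285 = 164464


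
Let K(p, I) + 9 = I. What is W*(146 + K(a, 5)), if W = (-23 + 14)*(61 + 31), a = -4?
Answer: -117576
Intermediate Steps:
K(p, I) = -9 + I
W = -828 (W = -9*92 = -828)
W*(146 + K(a, 5)) = -828*(146 + (-9 + 5)) = -828*(146 - 4) = -828*142 = -117576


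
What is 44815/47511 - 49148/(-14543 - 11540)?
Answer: 3503980273/1239229413 ≈ 2.8275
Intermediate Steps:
44815/47511 - 49148/(-14543 - 11540) = 44815*(1/47511) - 49148/(-26083) = 44815/47511 - 49148*(-1/26083) = 44815/47511 + 49148/26083 = 3503980273/1239229413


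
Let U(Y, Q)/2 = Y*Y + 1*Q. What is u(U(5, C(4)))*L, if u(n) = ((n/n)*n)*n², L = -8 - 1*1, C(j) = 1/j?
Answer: -9272709/8 ≈ -1.1591e+6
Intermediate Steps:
U(Y, Q) = 2*Q + 2*Y² (U(Y, Q) = 2*(Y*Y + 1*Q) = 2*(Y² + Q) = 2*(Q + Y²) = 2*Q + 2*Y²)
L = -9 (L = -8 - 1 = -9)
u(n) = n³ (u(n) = (1*n)*n² = n*n² = n³)
u(U(5, C(4)))*L = (2/4 + 2*5²)³*(-9) = (2*(¼) + 2*25)³*(-9) = (½ + 50)³*(-9) = (101/2)³*(-9) = (1030301/8)*(-9) = -9272709/8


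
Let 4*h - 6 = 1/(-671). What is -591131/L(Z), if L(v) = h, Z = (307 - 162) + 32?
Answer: -1586595604/4025 ≈ -3.9419e+5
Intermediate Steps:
h = 4025/2684 (h = 3/2 + (1/4)/(-671) = 3/2 + (1/4)*(-1/671) = 3/2 - 1/2684 = 4025/2684 ≈ 1.4996)
Z = 177 (Z = 145 + 32 = 177)
L(v) = 4025/2684
-591131/L(Z) = -591131/4025/2684 = -591131*2684/4025 = -1586595604/4025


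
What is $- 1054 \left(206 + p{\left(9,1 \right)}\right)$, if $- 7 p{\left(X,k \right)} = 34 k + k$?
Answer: $-211854$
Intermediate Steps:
$p{\left(X,k \right)} = - 5 k$ ($p{\left(X,k \right)} = - \frac{34 k + k}{7} = - \frac{35 k}{7} = - 5 k$)
$- 1054 \left(206 + p{\left(9,1 \right)}\right) = - 1054 \left(206 - 5\right) = \left(-1054\right) 201 = -211854$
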